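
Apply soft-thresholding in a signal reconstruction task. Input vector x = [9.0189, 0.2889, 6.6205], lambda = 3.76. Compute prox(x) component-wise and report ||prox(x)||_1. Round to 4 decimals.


Soft-thresholding with lambda = 3.76:
prox(9.0189) = sign(9.0189)*max(|9.0189| - 3.76, 0) = 5.2589
prox(0.2889) = sign(0.2889)*max(|0.2889| - 3.76, 0) = 0.0
prox(6.6205) = sign(6.6205)*max(|6.6205| - 3.76, 0) = 2.8605
prox(x) = [5.2589, 0.0, 2.8605]
||prox(x)||_1 = 5.2589 + 0.0 + 2.8605 = 8.1194


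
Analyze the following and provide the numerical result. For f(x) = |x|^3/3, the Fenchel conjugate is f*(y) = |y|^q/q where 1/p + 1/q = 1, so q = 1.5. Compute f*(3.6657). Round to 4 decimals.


The conjugate exponent q satisfies 1/p + 1/q = 1.
p = 3, so q = 3/(3 - 1) = 1.5
|y|^q = 3.6657^1.5 = 7.0184
f*(3.6657) = 7.0184 / 1.5 = 4.6789


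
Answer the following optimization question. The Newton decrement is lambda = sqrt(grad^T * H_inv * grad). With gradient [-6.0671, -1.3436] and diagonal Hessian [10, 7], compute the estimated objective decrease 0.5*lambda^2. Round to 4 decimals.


Step 1: H is diagonal, so H^(-1) * g = [-0.6067, -0.1919].
Step 2: g^T H^(-1) g = sum_i g_i^2 / H_ii
  = (-6.0671)^2/10 + (-1.3436)^2/7
  = 3.681 + 0.2579 = 3.9389
Step 3: Objective decrease = 0.5 * g^T H^(-1) g = 1.9694


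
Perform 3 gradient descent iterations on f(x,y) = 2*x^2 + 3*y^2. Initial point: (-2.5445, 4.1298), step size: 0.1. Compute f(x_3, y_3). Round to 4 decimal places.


Gradient descent on f(x,y) = 2*x^2 + 3*y^2.
Starting point: (-2.5445, 4.1298), alpha = 0.1
Step 1: grad_x = 2*2*-2.5445 = -10.178, grad_y = 2*3*4.1298 = 24.7788
  x_1 = -2.5445 - 0.1*-10.178 = -1.5267
  y_1 = 4.1298 - 0.1*24.7788 = 1.6519
Step 2: grad_x = 2*2*-1.5267 = -6.1068, grad_y = 2*3*1.6519 = 9.9115
  x_2 = -1.5267 - 0.1*-6.1068 = -0.916
  y_2 = 1.6519 - 0.1*9.9115 = 0.6608
Step 3: grad_x = 2*2*-0.916 = -3.6641, grad_y = 2*3*0.6608 = 3.9646
  x_3 = -0.916 - 0.1*-3.6641 = -0.5496
  y_3 = 0.6608 - 0.1*3.9646 = 0.2643
f(-0.5496, 0.2643) = 2*(-0.5496)^2 + 3*0.2643^2 = 0.8137


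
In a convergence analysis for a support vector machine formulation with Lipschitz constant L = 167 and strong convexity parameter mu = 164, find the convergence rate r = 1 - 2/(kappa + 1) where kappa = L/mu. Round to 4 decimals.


Step 1: Compute the condition number.
kappa = L/mu = 167/164 = 1.0183
Step 2: Compute the convergence rate.
r = 1 - 2/(kappa + 1) = 1 - 2*mu/(L + mu) = (L - mu)/(L + mu) = 3/331 = 0.0091


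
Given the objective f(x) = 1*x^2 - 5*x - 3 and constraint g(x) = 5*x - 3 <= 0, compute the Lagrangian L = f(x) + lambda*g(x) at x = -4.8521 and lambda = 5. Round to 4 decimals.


Step 1: Evaluate f(x).
f(-4.8521) = 1*(-4.8521)^2 - 5*(-4.8521) - 3 = 44.8034
Step 2: Evaluate g(x).
g(-4.8521) = 5*-4.8521 - 3 = -27.2605
Step 3: Compute Lagrangian.
L = 44.8034 + 5*-27.2605 = -91.4991


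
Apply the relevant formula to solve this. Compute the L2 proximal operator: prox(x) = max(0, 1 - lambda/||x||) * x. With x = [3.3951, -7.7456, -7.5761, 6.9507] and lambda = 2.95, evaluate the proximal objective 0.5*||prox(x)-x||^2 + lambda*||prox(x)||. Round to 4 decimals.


Step 1: Compute ||x||.
||x|| = 13.3128
Step 2: Compute scaling factor.
scale = max(0, 1 - 2.95/13.3128) = 0.7784
Step 3: prox(x) = [2.6428, -6.0292, -5.8973, 5.4105]
||prox(x)|| = 10.3628
Step 4: Proximal objective.
0.5*||prox-x||^2 = 4.3513
lambda*||prox|| = 30.5703
Total = 34.9215


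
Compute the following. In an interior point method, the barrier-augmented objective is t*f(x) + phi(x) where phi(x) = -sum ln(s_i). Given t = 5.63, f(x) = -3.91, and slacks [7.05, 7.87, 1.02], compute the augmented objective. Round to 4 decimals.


Step 1: Compute log-barrier.
ln values: [1.953, 2.0631, 0.0198]
phi = -(1.953 + 2.0631 + 0.0198) = -4.0359
Step 2: Compute augmented objective.
t*f(x) = 5.63*-3.91 = -22.0133
Total = -22.0133 - 4.0359 = -26.0492


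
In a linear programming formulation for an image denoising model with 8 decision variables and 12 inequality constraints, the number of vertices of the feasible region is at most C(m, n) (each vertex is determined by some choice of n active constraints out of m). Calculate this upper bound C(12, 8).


Each vertex corresponds to some choice of n active constraints out of m, so the number of vertices is at most C(m, n) = m! / (n!(m-n)!).
m = 12, n = 8
Numerator: 12 * 11 * 10 * 9 * 8 * 7 * 6 * 5
Denominator: 8! = 40320
C(12, 8) = 495


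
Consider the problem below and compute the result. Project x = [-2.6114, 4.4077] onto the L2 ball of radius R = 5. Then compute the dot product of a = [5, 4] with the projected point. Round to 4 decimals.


Step 1: Compute ||x|| (intermediates to 6 decimals).
||x|| = sqrt((-2.6114)^2 + 4.4077^2) = 5.123205
Step 2: Project.
Since ||x|| > R, scale = R/||x|| = 5/5.123205 = 0.975952, proj(x) = scale * x
proj(x) = [-2.548601, 4.301704]
Step 3: Dot product.
a^T * proj(x) = 5*(-2.548601) + 4*4.301704 = 4.4638


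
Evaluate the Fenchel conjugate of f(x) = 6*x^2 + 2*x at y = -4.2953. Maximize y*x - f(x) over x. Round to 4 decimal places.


f*(y) = sup_x {y*x - a*x^2 - b*x} = sup_x {(y-b)*x - a*x^2}
FOC: (y - b) - 2a*x = 0 => x* = (y - b)/(2a)
x* = (-4.2953 - 2)/(2*6) = -0.5246
f*(-4.2953) = (y-b)^2/(4a) = (-4.2953 - 2)^2/(4*6)
= 39.6308/24 = 1.6513


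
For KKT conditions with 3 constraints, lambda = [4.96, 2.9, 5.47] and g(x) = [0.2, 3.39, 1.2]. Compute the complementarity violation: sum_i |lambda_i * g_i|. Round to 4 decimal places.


KKT complementary slackness check:
lambda_1 * g_1 = 4.96 * 0.2 = 0.992
lambda_2 * g_2 = 2.9 * 3.39 = 9.831
lambda_3 * g_3 = 5.47 * 1.2 = 6.564
Total violation = 0.992 + 9.831 + 6.564 = 17.387


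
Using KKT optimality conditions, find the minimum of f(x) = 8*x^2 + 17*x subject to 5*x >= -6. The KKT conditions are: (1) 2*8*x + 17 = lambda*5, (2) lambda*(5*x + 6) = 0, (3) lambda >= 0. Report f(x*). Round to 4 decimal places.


Step 1: Try lambda = 0 (constraint inactive).
Stationarity: 2*8*x + 17 = 0
x* = -17/(2*8) = -1.0625
Check constraint: 5*-1.0625 = -5.3125 >= -6 -- satisfied.
Step 2: Compute optimal value.
f(x*) = 8*(-1.0625)^2 + 17*(-1.0625) = -9.0313


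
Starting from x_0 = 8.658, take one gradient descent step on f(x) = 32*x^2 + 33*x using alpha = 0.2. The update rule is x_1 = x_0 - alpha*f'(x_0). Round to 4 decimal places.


We compute the gradient at x_0 and apply the update.
f'(x) = 64*x + 33
f'(8.658) = 64*8.658 + 33 = 587.112
x_1 = 8.658 - 0.2*587.112 = -108.7644


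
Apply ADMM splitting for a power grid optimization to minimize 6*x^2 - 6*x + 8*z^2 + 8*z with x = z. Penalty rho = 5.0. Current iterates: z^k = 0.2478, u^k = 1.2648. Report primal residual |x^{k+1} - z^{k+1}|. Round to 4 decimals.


ADMM iteration with rho = 5.0, z^k = 0.2478, u^k = 1.2648
Step 1: x-update.
Minimize 6*x^2 - 6*x + (5.0/2)*(x - 0.2478 + 1.2648)^2
FOC: (2*6 + 5.0)*x = 6 + 5.0*(0.2478 - 1.2648)
x^{k+1} = 0.0538
Step 2: z-update.
Minimize 8*z^2 + 8*z + (5.0/2)*(0.0538 - z + 1.2648)^2
FOC: (2*8 + 5.0)*z = -8 + 5.0*(0.0538 + 1.2648)
z^{k+1} = -0.067
Step 3: u-update.
u^{k+1} = 1.2648 + 0.0538 + 0.067 = 1.3856
Step 4: Primal residual = |0.0538 + 0.067| = 0.1208


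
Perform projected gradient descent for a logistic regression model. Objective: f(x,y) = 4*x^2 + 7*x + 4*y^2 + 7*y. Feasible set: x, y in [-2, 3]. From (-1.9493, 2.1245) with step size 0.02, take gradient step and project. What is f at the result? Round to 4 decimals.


Step 1: Compute gradient at (-1.9493, 2.1245).
grad_x = 2*4*-1.9493 + 7 = -8.5944
grad_y = 2*4*2.1245 + 7 = 23.996
Step 2: Gradient step.
x_raw = -1.9493 - 0.02*-8.5944 = -1.7774
y_raw = 2.1245 - 0.02*23.996 = 1.6446
Step 3: Project onto [-2, 3].
x_proj = clip(-1.7774) = -1.7774
y_proj = clip(1.6446) = 1.6446
Step 4: Evaluate f.
f(-1.7774, 1.6446) = 22.5255


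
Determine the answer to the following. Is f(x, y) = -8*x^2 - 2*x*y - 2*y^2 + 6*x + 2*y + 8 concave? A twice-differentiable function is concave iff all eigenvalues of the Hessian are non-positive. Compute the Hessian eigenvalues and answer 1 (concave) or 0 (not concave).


The Hessian of f(x,y) = -8*x^2 - 2*x*y - 2*y^2 + 6*x + 2*y + 8 is:
H = [[-16, -2], [-2, -4]]
Trace = -16 - 4 = -20
Determinant = -16*-4 - (-2)^2 = 60
Discriminant = (-20)^2 - 4*60 = 160.0
Eigenvalues: lambda_1 = -16.3246, lambda_2 = -3.6754
The function is concave.

1


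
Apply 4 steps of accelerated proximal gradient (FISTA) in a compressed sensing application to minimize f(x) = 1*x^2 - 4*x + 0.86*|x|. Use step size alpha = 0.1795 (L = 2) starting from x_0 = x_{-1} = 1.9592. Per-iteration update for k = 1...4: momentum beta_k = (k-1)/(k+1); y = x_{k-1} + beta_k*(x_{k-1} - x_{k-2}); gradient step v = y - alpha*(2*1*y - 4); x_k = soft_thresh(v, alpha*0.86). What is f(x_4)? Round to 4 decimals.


FISTA on f(x) = 1*x^2 - 4*x + 0.86*|x|
L = 2, alpha = 0.1795
Iteration 1: beta = 0.0, y = 1.9592 + 0.0*(1.9592 - 1.9592) = 1.9592
  grad(y) = -0.0816, v = y - alpha*grad = 1.9738
  prox(v) = soft_thresh(1.9738, 0.1544) = 1.8195
Iteration 2: beta = 0.3333, y = 1.8195 + 0.3333*(1.8195 - 1.9592) = 1.7729
  grad(y) = -0.4542, v = y - alpha*grad = 1.8544
  prox(v) = soft_thresh(1.8544, 0.1544) = 1.7001
Iteration 3: beta = 0.5, y = 1.7001 + 0.5*(1.7001 - 1.8195) = 1.6404
  grad(y) = -0.7193, v = y - alpha*grad = 1.7695
  prox(v) = soft_thresh(1.7695, 0.1544) = 1.6151
Iteration 4: beta = 0.6, y = 1.6151 + 0.6*(1.6151 - 1.7001) = 1.5641
  grad(y) = -0.8718, v = y - alpha*grad = 1.7206
  prox(v) = soft_thresh(1.7206, 0.1544) = 1.5662
f(x_4) = 1*1.5662^2 - 4*1.5662 + 0.86*|1.5662| = -2.4649


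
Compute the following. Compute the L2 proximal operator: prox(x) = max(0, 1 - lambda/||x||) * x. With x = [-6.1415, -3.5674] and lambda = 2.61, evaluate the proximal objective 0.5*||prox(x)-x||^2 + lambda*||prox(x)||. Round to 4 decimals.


Step 1: Compute ||x||.
||x|| = 7.1024
Step 2: Compute scaling factor.
scale = max(0, 1 - 2.61/7.1024) = 0.6325
Step 3: prox(x) = [-3.8846, -2.2565]
||prox(x)|| = 4.4924
Step 4: Proximal objective.
0.5*||prox-x||^2 = 3.4061
lambda*||prox|| = 11.7252
Total = 15.1313


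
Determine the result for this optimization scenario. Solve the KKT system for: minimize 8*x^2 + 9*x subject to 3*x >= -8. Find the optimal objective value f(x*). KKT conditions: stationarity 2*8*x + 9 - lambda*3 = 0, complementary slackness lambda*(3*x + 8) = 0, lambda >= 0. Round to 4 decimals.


Step 1: Try lambda = 0 (constraint inactive).
Stationarity: 2*8*x + 9 = 0
x* = -9/(2*8) = -0.5625
Check constraint: 3*-0.5625 = -1.6875 >= -8 -- satisfied.
Step 2: Compute optimal value.
f(x*) = 8*(-0.5625)^2 + 9*(-0.5625) = -2.5313


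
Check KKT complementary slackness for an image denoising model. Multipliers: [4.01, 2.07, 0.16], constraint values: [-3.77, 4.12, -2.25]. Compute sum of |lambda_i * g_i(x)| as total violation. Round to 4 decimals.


KKT complementary slackness check:
lambda_1 * g_1 = 4.01 * -3.77 = -15.1177
lambda_2 * g_2 = 2.07 * 4.12 = 8.5284
lambda_3 * g_3 = 0.16 * -2.25 = -0.36
Total violation = 15.1177 + 8.5284 + 0.36 = 24.0061


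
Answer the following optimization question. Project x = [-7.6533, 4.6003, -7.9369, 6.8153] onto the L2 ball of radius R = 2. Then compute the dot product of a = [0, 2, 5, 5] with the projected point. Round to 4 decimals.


Step 1: Compute ||x|| (intermediates to 6 decimals).
||x|| = sqrt((-7.6533)^2 + 4.6003^2 + (-7.9369)^2 + 6.8153^2) = 13.754216
Step 2: Project.
Since ||x|| > R, scale = R/||x|| = 2/13.754216 = 0.14541, proj(x) = scale * x
proj(x) = [-1.112866, 0.66893, -1.154105, 0.991013]
Step 3: Dot product.
a^T * proj(x) = 0*(-1.112866) + 2*0.66893 + 5*(-1.154105) + 5*0.991013 = 0.5224


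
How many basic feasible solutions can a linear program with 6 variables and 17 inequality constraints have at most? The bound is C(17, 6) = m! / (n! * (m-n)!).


Each vertex corresponds to some choice of n active constraints out of m, so the number of vertices is at most C(m, n) = m! / (n!(m-n)!).
m = 17, n = 6
Numerator: 17 * 16 * 15 * 14 * 13 * 12
Denominator: 6! = 720
C(17, 6) = 12376


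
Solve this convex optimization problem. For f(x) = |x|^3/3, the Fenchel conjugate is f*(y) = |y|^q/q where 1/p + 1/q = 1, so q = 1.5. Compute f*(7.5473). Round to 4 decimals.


The conjugate exponent q satisfies 1/p + 1/q = 1.
p = 3, so q = 3/(3 - 1) = 1.5
|y|^q = 7.5473^1.5 = 20.7342
f*(7.5473) = 20.7342 / 1.5 = 13.8228


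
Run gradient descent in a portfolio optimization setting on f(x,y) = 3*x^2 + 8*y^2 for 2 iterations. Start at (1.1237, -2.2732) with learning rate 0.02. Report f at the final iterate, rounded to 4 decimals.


Gradient descent on f(x,y) = 3*x^2 + 8*y^2.
Starting point: (1.1237, -2.2732), alpha = 0.02
Step 1: grad_x = 2*3*1.1237 = 6.7422, grad_y = 2*8*-2.2732 = -36.3712
  x_1 = 1.1237 - 0.02*6.7422 = 0.9889
  y_1 = -2.2732 - 0.02*-36.3712 = -1.5458
Step 2: grad_x = 2*3*0.9889 = 5.9331, grad_y = 2*8*-1.5458 = -24.7324
  x_2 = 0.9889 - 0.02*5.9331 = 0.8702
  y_2 = -1.5458 - 0.02*-24.7324 = -1.0511
f(0.8702, -1.0511) = 3*0.8702^2 + 8*(-1.0511)^2 = 11.1107


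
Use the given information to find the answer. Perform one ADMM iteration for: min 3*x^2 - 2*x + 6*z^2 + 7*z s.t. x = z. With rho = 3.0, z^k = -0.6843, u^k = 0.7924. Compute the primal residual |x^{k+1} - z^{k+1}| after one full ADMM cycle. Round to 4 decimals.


ADMM iteration with rho = 3.0, z^k = -0.6843, u^k = 0.7924
Step 1: x-update.
Minimize 3*x^2 - 2*x + (3.0/2)*(x + 0.6843 + 0.7924)^2
FOC: (2*3 + 3.0)*x = 2 + 3.0*(-0.6843 - 0.7924)
x^{k+1} = -0.27
Step 2: z-update.
Minimize 6*z^2 + 7*z + (3.0/2)*(-0.27 - z + 0.7924)^2
FOC: (2*6 + 3.0)*z = -7 + 3.0*(-0.27 + 0.7924)
z^{k+1} = -0.3622
Step 3: u-update.
u^{k+1} = 0.7924 - 0.27 + 0.3622 = 0.8846
Step 4: Primal residual = |-0.27 + 0.3622| = 0.0922


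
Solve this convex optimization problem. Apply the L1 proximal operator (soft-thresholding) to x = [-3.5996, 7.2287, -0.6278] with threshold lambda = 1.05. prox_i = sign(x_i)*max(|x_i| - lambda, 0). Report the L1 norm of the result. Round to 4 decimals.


Soft-thresholding with lambda = 1.05:
prox(-3.5996) = sign(-3.5996)*max(|-3.5996| - 1.05, 0) = -2.5496
prox(7.2287) = sign(7.2287)*max(|7.2287| - 1.05, 0) = 6.1787
prox(-0.6278) = sign(-0.6278)*max(|-0.6278| - 1.05, 0) = 0.0
prox(x) = [-2.5496, 6.1787, 0.0]
||prox(x)||_1 = 2.5496 + 6.1787 + 0.0 = 8.7283


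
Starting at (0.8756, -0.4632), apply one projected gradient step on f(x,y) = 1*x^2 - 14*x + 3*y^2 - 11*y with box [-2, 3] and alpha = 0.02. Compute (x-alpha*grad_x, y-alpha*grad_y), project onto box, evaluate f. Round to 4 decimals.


Step 1: Compute gradient at (0.8756, -0.4632).
grad_x = 2*1*0.8756 - 14 = -12.2488
grad_y = 2*3*-0.4632 - 11 = -13.7792
Step 2: Gradient step.
x_raw = 0.8756 - 0.02*-12.2488 = 1.1206
y_raw = -0.4632 - 0.02*-13.7792 = -0.1876
Step 3: Project onto [-2, 3].
x_proj = clip(1.1206) = 1.1206
y_proj = clip(-0.1876) = -0.1876
Step 4: Evaluate f.
f(1.1206, -0.1876) = -12.263


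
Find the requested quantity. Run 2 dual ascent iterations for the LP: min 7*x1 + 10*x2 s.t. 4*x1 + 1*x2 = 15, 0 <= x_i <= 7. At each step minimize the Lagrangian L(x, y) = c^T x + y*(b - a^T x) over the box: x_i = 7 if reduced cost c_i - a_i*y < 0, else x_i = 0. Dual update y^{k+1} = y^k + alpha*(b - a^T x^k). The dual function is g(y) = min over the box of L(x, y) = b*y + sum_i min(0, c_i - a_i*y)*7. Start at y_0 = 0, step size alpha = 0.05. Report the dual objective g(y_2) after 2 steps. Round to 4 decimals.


Dual ascent for LP: min 7*x1 + 10*x2, 4*x1 + 1*x2 = 15, 0 <= x_i <= 7
Step 1: y^k = 0.0, reduced costs: (7.0, 10.0)
  x^k = (0.0, 0.0), subgradient = b - a^T x = 15.0
  y^{k+1} = 0.0 + 0.05*15.0 = 0.75
Step 2: y^k = 0.75, reduced costs: (4.0, 9.25)
  x^k = (0.0, 0.0), subgradient = b - a^T x = 15.0
  y^{k+1} = 0.75 + 0.05*15.0 = 1.5
Dual objective at y_2 = 1.5: reduced costs (1.0, 8.5), box minimizer x = (0.0, 0.0)
g(y_2) = b*y + (c1 - a1*y)*x1 + (c2 - a2*y)*x2 = 15*1.5 + 1.0*0.0 + 8.5*0.0 = 22.5 + 0.0 + 0.0 = 22.5


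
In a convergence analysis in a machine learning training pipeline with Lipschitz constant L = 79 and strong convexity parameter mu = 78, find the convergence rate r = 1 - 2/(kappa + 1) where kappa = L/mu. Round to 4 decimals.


Step 1: Compute the condition number.
kappa = L/mu = 79/78 = 1.0128
Step 2: Compute the convergence rate.
r = 1 - 2/(kappa + 1) = 1 - 2*mu/(L + mu) = (L - mu)/(L + mu) = 1/157 = 0.0064


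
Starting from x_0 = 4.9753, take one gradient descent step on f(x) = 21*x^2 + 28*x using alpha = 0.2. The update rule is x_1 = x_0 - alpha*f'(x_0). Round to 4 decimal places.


We compute the gradient at x_0 and apply the update.
f'(x) = 42*x + 28
f'(4.9753) = 42*4.9753 + 28 = 236.9626
x_1 = 4.9753 - 0.2*236.9626 = -42.4172


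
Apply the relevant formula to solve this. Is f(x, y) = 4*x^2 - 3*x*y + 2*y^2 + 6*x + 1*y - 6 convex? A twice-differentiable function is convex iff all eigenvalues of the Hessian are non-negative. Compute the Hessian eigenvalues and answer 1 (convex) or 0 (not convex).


The Hessian of f(x,y) = 4*x^2 - 3*x*y + 2*y^2 + 6*x + 1*y - 6 is:
H = [[8, -3], [-3, 4]]
Trace = 8 + 4 = 12
Determinant = 8*4 - (-3)^2 = 23
Discriminant = (12)^2 - 4*23 = 52.0
Eigenvalues: lambda_1 = 2.3944, lambda_2 = 9.6056
The function is convex.

1


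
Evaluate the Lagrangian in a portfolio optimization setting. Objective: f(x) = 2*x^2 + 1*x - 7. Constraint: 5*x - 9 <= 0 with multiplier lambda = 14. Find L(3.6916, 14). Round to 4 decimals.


Step 1: Evaluate f(x).
f(3.6916) = 2*3.6916^2 + 1*3.6916 - 7 = 23.9474
Step 2: Evaluate g(x).
g(3.6916) = 5*3.6916 - 9 = 9.458
Step 3: Compute Lagrangian.
L = 23.9474 + 14*9.458 = 156.3594


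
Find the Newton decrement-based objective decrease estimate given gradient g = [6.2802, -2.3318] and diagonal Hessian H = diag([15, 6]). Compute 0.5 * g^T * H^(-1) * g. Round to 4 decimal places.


Step 1: H is diagonal, so H^(-1) * g = [0.4187, -0.3886].
Step 2: g^T H^(-1) g = sum_i g_i^2 / H_ii
  = (6.2802)^2/15 + (-2.3318)^2/6
  = 2.6294 + 0.9062 = 3.5356
Step 3: Objective decrease = 0.5 * g^T H^(-1) g = 1.7678


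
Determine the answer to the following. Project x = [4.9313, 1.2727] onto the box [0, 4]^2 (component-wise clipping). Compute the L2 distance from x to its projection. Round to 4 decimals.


Project each component onto [0, 4].
clip(4.9313) = 4.0, clip(1.2727) = 1.2727
Projection = [4.0, 1.2727]
Squared diffs: [0.8673, 0.0]
Distance = sqrt(0.8673) = 0.9313


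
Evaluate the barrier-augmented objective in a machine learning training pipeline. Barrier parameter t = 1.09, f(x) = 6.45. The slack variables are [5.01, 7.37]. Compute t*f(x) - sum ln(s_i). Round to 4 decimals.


Step 1: Compute log-barrier.
ln values: [1.6114, 1.9974]
phi = -(1.6114 + 1.9974) = -3.6089
Step 2: Compute augmented objective.
t*f(x) = 1.09*6.45 = 7.0305
Total = 7.0305 - 3.6089 = 3.4216


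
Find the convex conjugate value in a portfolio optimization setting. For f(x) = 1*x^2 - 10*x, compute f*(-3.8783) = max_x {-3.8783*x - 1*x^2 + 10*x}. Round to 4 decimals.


f*(y) = sup_x {y*x - a*x^2 - b*x} = sup_x {(y-b)*x - a*x^2}
FOC: (y - b) - 2a*x = 0 => x* = (y - b)/(2a)
x* = (-3.8783 + 10)/(2*1) = 3.0609
f*(-3.8783) = (y-b)^2/(4a) = (-3.8783 + 10)^2/(4*1)
= 37.4752/4 = 9.3688


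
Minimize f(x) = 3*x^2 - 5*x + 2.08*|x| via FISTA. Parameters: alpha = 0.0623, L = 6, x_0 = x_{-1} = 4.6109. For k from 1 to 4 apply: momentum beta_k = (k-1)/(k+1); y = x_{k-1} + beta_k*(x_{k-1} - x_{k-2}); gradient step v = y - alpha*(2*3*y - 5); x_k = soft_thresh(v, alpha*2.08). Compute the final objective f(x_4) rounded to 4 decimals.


FISTA on f(x) = 3*x^2 - 5*x + 2.08*|x|
L = 6, alpha = 0.0623
Iteration 1: beta = 0.0, y = 4.6109 + 0.0*(4.6109 - 4.6109) = 4.6109
  grad(y) = 22.6654, v = y - alpha*grad = 3.1988
  prox(v) = soft_thresh(3.1988, 0.1296) = 3.0693
Iteration 2: beta = 0.3333, y = 3.0693 + 0.3333*(3.0693 - 4.6109) = 2.5554
  grad(y) = 10.3323, v = y - alpha*grad = 1.9117
  prox(v) = soft_thresh(1.9117, 0.1296) = 1.7821
Iteration 3: beta = 0.5, y = 1.7821 + 0.5*(1.7821 - 3.0693) = 1.1385
  grad(y) = 1.8311, v = y - alpha*grad = 1.0244
  prox(v) = soft_thresh(1.0244, 0.1296) = 0.8949
Iteration 4: beta = 0.6, y = 0.8949 + 0.6*(0.8949 - 1.7821) = 0.3625
  grad(y) = -2.825, v = y - alpha*grad = 0.5385
  prox(v) = soft_thresh(0.5385, 0.1296) = 0.4089
f(x_4) = 3*0.4089^2 - 5*0.4089 + 2.08*|0.4089| = -0.6924


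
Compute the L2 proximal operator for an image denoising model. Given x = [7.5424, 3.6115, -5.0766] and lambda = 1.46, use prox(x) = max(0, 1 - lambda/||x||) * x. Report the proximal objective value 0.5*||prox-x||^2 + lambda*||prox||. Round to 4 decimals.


Step 1: Compute ||x||.
||x|| = 9.7828
Step 2: Compute scaling factor.
scale = max(0, 1 - 1.46/9.7828) = 0.8508
Step 3: prox(x) = [6.4168, 3.0725, -4.319]
||prox(x)|| = 8.3228
Step 4: Proximal objective.
0.5*||prox-x||^2 = 1.0658
lambda*||prox|| = 12.1513
Total = 13.217


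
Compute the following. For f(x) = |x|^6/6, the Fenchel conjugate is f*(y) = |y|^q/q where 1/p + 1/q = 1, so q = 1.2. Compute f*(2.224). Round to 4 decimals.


The conjugate exponent q satisfies 1/p + 1/q = 1.
p = 6, so q = 6/(6 - 1) = 1.2
|y|^q = 2.224^1.2 = 2.6095
f*(2.224) = 2.6095 / 1.2 = 2.1746


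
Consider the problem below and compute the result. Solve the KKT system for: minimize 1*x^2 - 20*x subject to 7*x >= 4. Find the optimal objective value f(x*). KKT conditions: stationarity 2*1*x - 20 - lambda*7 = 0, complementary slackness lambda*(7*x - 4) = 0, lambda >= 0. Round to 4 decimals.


Step 1: Try lambda = 0 (constraint inactive).
Stationarity: 2*1*x - 20 = 0
x* = 20/(2*1) = 10.0
Check constraint: 7*10.0 = 70.0 >= 4 -- satisfied.
Step 2: Compute optimal value.
f(x*) = 1*10.0^2 - 20*10.0 = -100.0


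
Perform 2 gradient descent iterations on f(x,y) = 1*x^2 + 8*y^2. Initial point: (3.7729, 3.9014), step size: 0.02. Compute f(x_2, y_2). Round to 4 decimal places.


Gradient descent on f(x,y) = 1*x^2 + 8*y^2.
Starting point: (3.7729, 3.9014), alpha = 0.02
Step 1: grad_x = 2*1*3.7729 = 7.5458, grad_y = 2*8*3.9014 = 62.4224
  x_1 = 3.7729 - 0.02*7.5458 = 3.622
  y_1 = 3.9014 - 0.02*62.4224 = 2.653
Step 2: grad_x = 2*1*3.622 = 7.244, grad_y = 2*8*2.653 = 42.4472
  x_2 = 3.622 - 0.02*7.244 = 3.4771
  y_2 = 2.653 - 0.02*42.4472 = 1.804
f(3.4771, 1.804) = 1*3.4771^2 + 8*1.804^2 = 38.1258


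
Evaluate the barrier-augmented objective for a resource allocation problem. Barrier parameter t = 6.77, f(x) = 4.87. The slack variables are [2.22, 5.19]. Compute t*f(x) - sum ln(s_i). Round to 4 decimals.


Step 1: Compute log-barrier.
ln values: [0.7975, 1.6467]
phi = -(0.7975 + 1.6467) = -2.4442
Step 2: Compute augmented objective.
t*f(x) = 6.77*4.87 = 32.9699
Total = 32.9699 - 2.4442 = 30.5257


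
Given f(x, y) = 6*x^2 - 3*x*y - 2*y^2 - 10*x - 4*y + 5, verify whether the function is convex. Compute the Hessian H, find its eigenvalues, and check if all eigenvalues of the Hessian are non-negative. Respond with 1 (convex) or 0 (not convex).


The Hessian of f(x,y) = 6*x^2 - 3*x*y - 2*y^2 - 10*x - 4*y + 5 is:
H = [[12, -3], [-3, -4]]
Trace = 12 - 4 = 8
Determinant = 12*-4 - (-3)^2 = -57
Discriminant = (8)^2 - 4*-57 = 292.0
Eigenvalues: lambda_1 = -4.544, lambda_2 = 12.544
The function is not convex.

0


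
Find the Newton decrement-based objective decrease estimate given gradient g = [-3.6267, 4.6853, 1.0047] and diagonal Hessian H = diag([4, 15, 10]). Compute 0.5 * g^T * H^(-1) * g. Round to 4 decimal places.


Step 1: H is diagonal, so H^(-1) * g = [-0.9067, 0.3124, 0.1005].
Step 2: g^T H^(-1) g = sum_i g_i^2 / H_ii
  = (-3.6267)^2/4 + (4.6853)^2/15 + (1.0047)^2/10
  = 3.2882 + 1.4635 + 0.1009 = 4.8526
Step 3: Objective decrease = 0.5 * g^T H^(-1) g = 2.4263


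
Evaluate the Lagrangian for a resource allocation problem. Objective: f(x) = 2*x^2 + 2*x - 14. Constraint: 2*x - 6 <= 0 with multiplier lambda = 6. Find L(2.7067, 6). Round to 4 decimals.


Step 1: Evaluate f(x).
f(2.7067) = 2*2.7067^2 + 2*2.7067 - 14 = 6.0658
Step 2: Evaluate g(x).
g(2.7067) = 2*2.7067 - 6 = -0.5866
Step 3: Compute Lagrangian.
L = 6.0658 + 6*-0.5866 = 2.5462


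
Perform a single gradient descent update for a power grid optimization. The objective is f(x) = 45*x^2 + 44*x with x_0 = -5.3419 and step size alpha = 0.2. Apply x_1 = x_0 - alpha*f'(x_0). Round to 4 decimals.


We compute the gradient at x_0 and apply the update.
f'(x) = 90*x + 44
f'(-5.3419) = 90*-5.3419 + 44 = -436.771
x_1 = -5.3419 - 0.2*-436.771 = 82.0123


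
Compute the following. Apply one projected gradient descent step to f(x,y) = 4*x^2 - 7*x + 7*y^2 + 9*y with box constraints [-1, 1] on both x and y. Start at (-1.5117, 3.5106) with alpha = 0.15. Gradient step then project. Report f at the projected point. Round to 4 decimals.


Step 1: Compute gradient at (-1.5117, 3.5106).
grad_x = 2*4*-1.5117 - 7 = -19.0936
grad_y = 2*7*3.5106 + 9 = 58.1484
Step 2: Gradient step.
x_raw = -1.5117 - 0.15*-19.0936 = 1.3523
y_raw = 3.5106 - 0.15*58.1484 = -5.2117
Step 3: Project onto [-1, 1].
x_proj = clip(1.3523) = 1.0
y_proj = clip(-5.2117) = -1.0
Step 4: Evaluate f.
f(1.0, -1.0) = -5.0


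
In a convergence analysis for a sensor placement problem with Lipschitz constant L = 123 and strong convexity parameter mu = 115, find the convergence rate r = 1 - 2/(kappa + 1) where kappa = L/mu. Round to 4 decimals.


Step 1: Compute the condition number.
kappa = L/mu = 123/115 = 1.0696
Step 2: Compute the convergence rate.
r = 1 - 2/(kappa + 1) = 1 - 2*mu/(L + mu) = (L - mu)/(L + mu) = 8/238 = 0.0336


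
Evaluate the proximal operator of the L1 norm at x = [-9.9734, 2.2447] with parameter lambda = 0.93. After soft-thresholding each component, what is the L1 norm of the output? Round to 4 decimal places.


Soft-thresholding with lambda = 0.93:
prox(-9.9734) = sign(-9.9734)*max(|-9.9734| - 0.93, 0) = -9.0434
prox(2.2447) = sign(2.2447)*max(|2.2447| - 0.93, 0) = 1.3147
prox(x) = [-9.0434, 1.3147]
||prox(x)||_1 = 9.0434 + 1.3147 = 10.3581


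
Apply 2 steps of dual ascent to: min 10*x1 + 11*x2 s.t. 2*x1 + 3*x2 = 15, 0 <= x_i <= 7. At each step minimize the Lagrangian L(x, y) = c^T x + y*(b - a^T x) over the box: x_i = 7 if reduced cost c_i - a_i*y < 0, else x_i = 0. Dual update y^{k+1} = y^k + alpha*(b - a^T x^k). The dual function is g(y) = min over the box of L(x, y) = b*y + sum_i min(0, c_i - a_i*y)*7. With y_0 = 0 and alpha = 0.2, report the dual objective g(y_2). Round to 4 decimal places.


Dual ascent for LP: min 10*x1 + 11*x2, 2*x1 + 3*x2 = 15, 0 <= x_i <= 7
Step 1: y^k = 0.0, reduced costs: (10.0, 11.0)
  x^k = (0.0, 0.0), subgradient = b - a^T x = 15.0
  y^{k+1} = 0.0 + 0.2*15.0 = 3.0
Step 2: y^k = 3.0, reduced costs: (4.0, 2.0)
  x^k = (0.0, 0.0), subgradient = b - a^T x = 15.0
  y^{k+1} = 3.0 + 0.2*15.0 = 6.0
Dual objective at y_2 = 6.0: reduced costs (-2.0, -7.0), box minimizer x = (7.0, 7.0)
g(y_2) = b*y + (c1 - a1*y)*x1 + (c2 - a2*y)*x2 = 15*6.0 + (-2.0)*7.0 + (-7.0)*7.0 = 90.0 - 14.0 - 49.0 = 27.0


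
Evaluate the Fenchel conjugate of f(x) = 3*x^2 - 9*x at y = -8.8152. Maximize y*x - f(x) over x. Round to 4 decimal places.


f*(y) = sup_x {y*x - a*x^2 - b*x} = sup_x {(y-b)*x - a*x^2}
FOC: (y - b) - 2a*x = 0 => x* = (y - b)/(2a)
x* = (-8.8152 + 9)/(2*3) = 0.0308
f*(-8.8152) = (y-b)^2/(4a) = (-8.8152 + 9)^2/(4*3)
= 0.0342/12 = 0.0028


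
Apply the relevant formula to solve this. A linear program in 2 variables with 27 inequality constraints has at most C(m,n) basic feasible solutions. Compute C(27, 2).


Each vertex corresponds to some choice of n active constraints out of m, so the number of vertices is at most C(m, n) = m! / (n!(m-n)!).
m = 27, n = 2
Numerator: 27 * 26
Denominator: 2! = 2
C(27, 2) = 351


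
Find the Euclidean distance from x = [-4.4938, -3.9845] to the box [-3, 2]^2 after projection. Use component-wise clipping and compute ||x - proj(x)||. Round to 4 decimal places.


Project each component onto [-3, 2].
clip(-4.4938) = -3.0, clip(-3.9845) = -3.0
Projection = [-3.0, -3.0]
Squared diffs: [2.2314, 0.9692]
Distance = sqrt(3.2006) = 1.789


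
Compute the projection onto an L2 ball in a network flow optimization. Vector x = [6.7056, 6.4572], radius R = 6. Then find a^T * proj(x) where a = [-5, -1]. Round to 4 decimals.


Step 1: Compute ||x|| (intermediates to 6 decimals).
||x|| = sqrt(6.7056^2 + 6.4572^2) = 9.309162
Step 2: Project.
Since ||x|| > R, scale = R/||x|| = 6/9.309162 = 0.644526, proj(x) = scale * x
proj(x) = [4.321934, 4.161833]
Step 3: Dot product.
a^T * proj(x) = -5*4.321934 - 1*4.161833 = -25.7715


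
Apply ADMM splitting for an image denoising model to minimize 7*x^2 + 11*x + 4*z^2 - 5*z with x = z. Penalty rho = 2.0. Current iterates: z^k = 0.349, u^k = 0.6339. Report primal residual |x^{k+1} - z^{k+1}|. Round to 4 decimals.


ADMM iteration with rho = 2.0, z^k = 0.349, u^k = 0.6339
Step 1: x-update.
Minimize 7*x^2 + 11*x + (2.0/2)*(x - 0.349 + 0.6339)^2
FOC: (2*7 + 2.0)*x = -11 + 2.0*(0.349 - 0.6339)
x^{k+1} = -0.7231
Step 2: z-update.
Minimize 4*z^2 - 5*z + (2.0/2)*(-0.7231 - z + 0.6339)^2
FOC: (2*4 + 2.0)*z = 5 + 2.0*(-0.7231 + 0.6339)
z^{k+1} = 0.4822
Step 3: u-update.
u^{k+1} = 0.6339 - 0.7231 - 0.4822 = -0.5714
Step 4: Primal residual = |-0.7231 - 0.4822| = 1.2053


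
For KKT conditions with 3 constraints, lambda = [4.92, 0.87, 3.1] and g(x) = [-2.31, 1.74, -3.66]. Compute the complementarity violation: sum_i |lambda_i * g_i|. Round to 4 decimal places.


KKT complementary slackness check:
lambda_1 * g_1 = 4.92 * -2.31 = -11.3652
lambda_2 * g_2 = 0.87 * 1.74 = 1.5138
lambda_3 * g_3 = 3.1 * -3.66 = -11.346
Total violation = 11.3652 + 1.5138 + 11.346 = 24.225


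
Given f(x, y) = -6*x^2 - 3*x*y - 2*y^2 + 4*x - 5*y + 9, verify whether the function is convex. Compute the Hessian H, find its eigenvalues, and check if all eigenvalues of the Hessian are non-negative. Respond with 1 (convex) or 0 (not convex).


The Hessian of f(x,y) = -6*x^2 - 3*x*y - 2*y^2 + 4*x - 5*y + 9 is:
H = [[-12, -3], [-3, -4]]
Trace = -12 - 4 = -16
Determinant = -12*-4 - (-3)^2 = 39
Discriminant = (-16)^2 - 4*39 = 100.0
Eigenvalues: lambda_1 = -13.0, lambda_2 = -3.0
The function is not convex.

0


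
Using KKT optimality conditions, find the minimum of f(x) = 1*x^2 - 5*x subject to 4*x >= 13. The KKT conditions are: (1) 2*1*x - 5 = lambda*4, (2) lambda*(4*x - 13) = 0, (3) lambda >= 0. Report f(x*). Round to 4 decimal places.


Step 1: Try lambda = 0 (constraint inactive).
x_unc = 5/(2*1) = 2.5
Check: 4*2.5 = 10.0 < 13 -- violated!
Step 2: Constraint must be active: 4*x = 13
x* = 13/4 = 3.25
lambda = (2*1*3.25 - 5)/4 = 0.375
Step 3: Compute optimal value.
f(x*) = 1*3.25^2 - 5*3.25 = -5.6875


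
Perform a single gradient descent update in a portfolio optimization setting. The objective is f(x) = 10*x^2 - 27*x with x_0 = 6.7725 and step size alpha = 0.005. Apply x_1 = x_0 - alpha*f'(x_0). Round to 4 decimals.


We compute the gradient at x_0 and apply the update.
f'(x) = 20*x - 27
f'(6.7725) = 20*6.7725 - 27 = 108.45
x_1 = 6.7725 - 0.005*108.45 = 6.2303


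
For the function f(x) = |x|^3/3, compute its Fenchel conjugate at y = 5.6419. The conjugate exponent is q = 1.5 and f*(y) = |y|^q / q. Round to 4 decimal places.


The conjugate exponent q satisfies 1/p + 1/q = 1.
p = 3, so q = 3/(3 - 1) = 1.5
|y|^q = 5.6419^1.5 = 13.401
f*(5.6419) = 13.401 / 1.5 = 8.934


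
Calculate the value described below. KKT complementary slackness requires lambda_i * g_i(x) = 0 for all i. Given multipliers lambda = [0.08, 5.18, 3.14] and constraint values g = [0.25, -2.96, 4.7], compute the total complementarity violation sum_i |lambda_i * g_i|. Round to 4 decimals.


KKT complementary slackness check:
lambda_1 * g_1 = 0.08 * 0.25 = 0.02
lambda_2 * g_2 = 5.18 * -2.96 = -15.3328
lambda_3 * g_3 = 3.14 * 4.7 = 14.758
Total violation = 0.02 + 15.3328 + 14.758 = 30.1108


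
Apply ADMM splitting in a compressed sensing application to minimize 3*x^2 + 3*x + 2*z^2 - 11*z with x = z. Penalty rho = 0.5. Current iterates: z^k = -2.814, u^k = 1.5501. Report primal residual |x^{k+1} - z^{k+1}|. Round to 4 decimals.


ADMM iteration with rho = 0.5, z^k = -2.814, u^k = 1.5501
Step 1: x-update.
Minimize 3*x^2 + 3*x + (0.5/2)*(x + 2.814 + 1.5501)^2
FOC: (2*3 + 0.5)*x = -3 + 0.5*(-2.814 - 1.5501)
x^{k+1} = -0.7972
Step 2: z-update.
Minimize 2*z^2 - 11*z + (0.5/2)*(-0.7972 - z + 1.5501)^2
FOC: (2*2 + 0.5)*z = 11 + 0.5*(-0.7972 + 1.5501)
z^{k+1} = 2.5281
Step 3: u-update.
u^{k+1} = 1.5501 - 0.7972 - 2.5281 = -1.7752
Step 4: Primal residual = |-0.7972 - 2.5281| = 3.3253


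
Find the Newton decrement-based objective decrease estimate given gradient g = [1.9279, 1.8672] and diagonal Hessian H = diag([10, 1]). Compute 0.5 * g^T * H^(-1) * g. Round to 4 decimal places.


Step 1: H is diagonal, so H^(-1) * g = [0.1928, 1.8672].
Step 2: g^T H^(-1) g = sum_i g_i^2 / H_ii
  = (1.9279)^2/10 + (1.8672)^2/1
  = 0.3717 + 3.4864 = 3.8581
Step 3: Objective decrease = 0.5 * g^T H^(-1) g = 1.9291


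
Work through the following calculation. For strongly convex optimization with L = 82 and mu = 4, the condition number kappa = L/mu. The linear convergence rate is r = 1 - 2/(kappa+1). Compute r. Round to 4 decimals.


Step 1: Compute the condition number.
kappa = L/mu = 82/4 = 20.5
Step 2: Compute the convergence rate.
r = 1 - 2/(kappa + 1) = 1 - 2*mu/(L + mu) = (L - mu)/(L + mu) = 78/86 = 0.907


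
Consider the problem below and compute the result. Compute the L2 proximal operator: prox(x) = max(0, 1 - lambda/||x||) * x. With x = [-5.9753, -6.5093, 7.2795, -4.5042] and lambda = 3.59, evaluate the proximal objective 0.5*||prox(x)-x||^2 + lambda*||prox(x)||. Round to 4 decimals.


Step 1: Compute ||x||.
||x|| = 12.3026
Step 2: Compute scaling factor.
scale = max(0, 1 - 3.59/12.3026) = 0.7082
Step 3: prox(x) = [-4.2317, -4.6098, 5.1553, -3.1898]
||prox(x)|| = 8.7126
Step 4: Proximal objective.
0.5*||prox-x||^2 = 6.4441
lambda*||prox|| = 31.2782
Total = 37.7223


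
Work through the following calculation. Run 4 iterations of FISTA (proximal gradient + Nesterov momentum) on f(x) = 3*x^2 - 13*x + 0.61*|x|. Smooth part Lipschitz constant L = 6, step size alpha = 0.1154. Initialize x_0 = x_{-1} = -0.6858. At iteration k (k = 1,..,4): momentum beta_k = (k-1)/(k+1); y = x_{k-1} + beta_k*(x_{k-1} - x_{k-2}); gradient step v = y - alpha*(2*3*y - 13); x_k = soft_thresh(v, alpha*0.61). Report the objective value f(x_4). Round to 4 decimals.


FISTA on f(x) = 3*x^2 - 13*x + 0.61*|x|
L = 6, alpha = 0.1154
Iteration 1: beta = 0.0, y = -0.6858 + 0.0*(-0.6858 + 0.6858) = -0.6858
  grad(y) = -17.1148, v = y - alpha*grad = 1.2892
  prox(v) = soft_thresh(1.2892, 0.0704) = 1.2189
Iteration 2: beta = 0.3333, y = 1.2189 + 0.3333*(1.2189 + 0.6858) = 1.8537
  grad(y) = -1.8776, v = y - alpha*grad = 2.0704
  prox(v) = soft_thresh(2.0704, 0.0704) = 2.0
Iteration 3: beta = 0.5, y = 2.0 + 0.5*(2.0 - 1.2189) = 2.3906
  grad(y) = 1.3436, v = y - alpha*grad = 2.2355
  prox(v) = soft_thresh(2.2355, 0.0704) = 2.1652
Iteration 4: beta = 0.6, y = 2.1652 + 0.6*(2.1652 - 2.0) = 2.2642
  grad(y) = 0.5854, v = y - alpha*grad = 2.1967
  prox(v) = soft_thresh(2.1967, 0.0704) = 2.1263
f(x_4) = 3*2.1263^2 - 13*2.1263 + 0.61*|2.1263| = -12.7814


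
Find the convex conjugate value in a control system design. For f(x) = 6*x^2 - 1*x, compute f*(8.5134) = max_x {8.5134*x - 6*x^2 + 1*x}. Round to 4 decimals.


f*(y) = sup_x {y*x - a*x^2 - b*x} = sup_x {(y-b)*x - a*x^2}
FOC: (y - b) - 2a*x = 0 => x* = (y - b)/(2a)
x* = (8.5134 + 1)/(2*6) = 0.7928
f*(8.5134) = (y-b)^2/(4a) = (8.5134 + 1)^2/(4*6)
= 90.5048/24 = 3.771


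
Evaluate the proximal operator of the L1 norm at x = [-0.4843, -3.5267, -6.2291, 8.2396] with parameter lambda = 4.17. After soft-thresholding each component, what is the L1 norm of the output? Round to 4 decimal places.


Soft-thresholding with lambda = 4.17:
prox(-0.4843) = sign(-0.4843)*max(|-0.4843| - 4.17, 0) = 0.0
prox(-3.5267) = sign(-3.5267)*max(|-3.5267| - 4.17, 0) = 0.0
prox(-6.2291) = sign(-6.2291)*max(|-6.2291| - 4.17, 0) = -2.0591
prox(8.2396) = sign(8.2396)*max(|8.2396| - 4.17, 0) = 4.0696
prox(x) = [0.0, 0.0, -2.0591, 4.0696]
||prox(x)||_1 = 0.0 + 0.0 + 2.0591 + 4.0696 = 6.1287


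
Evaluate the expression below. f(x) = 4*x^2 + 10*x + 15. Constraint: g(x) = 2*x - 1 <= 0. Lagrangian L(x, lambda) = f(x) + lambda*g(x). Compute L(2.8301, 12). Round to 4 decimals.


Step 1: Evaluate f(x).
f(2.8301) = 4*2.8301^2 + 10*2.8301 + 15 = 75.3389
Step 2: Evaluate g(x).
g(2.8301) = 2*2.8301 - 1 = 4.6602
Step 3: Compute Lagrangian.
L = 75.3389 + 12*4.6602 = 131.2613


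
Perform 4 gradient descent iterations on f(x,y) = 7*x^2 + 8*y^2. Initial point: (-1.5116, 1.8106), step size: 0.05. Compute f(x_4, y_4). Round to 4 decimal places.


Gradient descent on f(x,y) = 7*x^2 + 8*y^2.
Starting point: (-1.5116, 1.8106), alpha = 0.05
Step 1: grad_x = 2*7*-1.5116 = -21.1624, grad_y = 2*8*1.8106 = 28.9696
  x_1 = -1.5116 - 0.05*-21.1624 = -0.4535
  y_1 = 1.8106 - 0.05*28.9696 = 0.3621
Step 2: grad_x = 2*7*-0.4535 = -6.3487, grad_y = 2*8*0.3621 = 5.7939
  x_2 = -0.4535 - 0.05*-6.3487 = -0.136
  y_2 = 0.3621 - 0.05*5.7939 = 0.0724
Step 3: grad_x = 2*7*-0.136 = -1.9046, grad_y = 2*8*0.0724 = 1.1588
  x_3 = -0.136 - 0.05*-1.9046 = -0.0408
  y_3 = 0.0724 - 0.05*1.1588 = 0.0145
Step 4: grad_x = 2*7*-0.0408 = -0.5714, grad_y = 2*8*0.0145 = 0.2318
  x_4 = -0.0408 - 0.05*-0.5714 = -0.0122
  y_4 = 0.0145 - 0.05*0.2318 = 0.0029
f(-0.0122, 0.0029) = 7*(-0.0122)^2 + 8*0.0029^2 = 0.0011


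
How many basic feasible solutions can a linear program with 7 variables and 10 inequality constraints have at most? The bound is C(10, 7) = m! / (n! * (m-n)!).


Each vertex corresponds to some choice of n active constraints out of m, so the number of vertices is at most C(m, n) = m! / (n!(m-n)!).
m = 10, n = 7
Numerator: 10 * 9 * 8 * 7 * 6 * 5 * 4
Denominator: 7! = 5040
C(10, 7) = 120


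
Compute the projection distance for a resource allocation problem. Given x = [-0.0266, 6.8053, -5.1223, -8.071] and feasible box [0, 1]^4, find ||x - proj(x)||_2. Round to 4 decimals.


Project each component onto [0, 1].
clip(-0.0266) = 0.0, clip(6.8053) = 1.0, clip(-5.1223) = 0.0, clip(-8.071) = 0.0
Projection = [0.0, 1.0, 0.0, 0.0]
Squared diffs: [0.0007, 33.7015, 26.238, 65.141]
Distance = sqrt(125.0812) = 11.184


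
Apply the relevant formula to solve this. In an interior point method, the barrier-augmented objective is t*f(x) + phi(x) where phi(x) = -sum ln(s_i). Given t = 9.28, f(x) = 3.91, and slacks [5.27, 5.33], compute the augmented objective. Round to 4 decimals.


Step 1: Compute log-barrier.
ln values: [1.662, 1.6734]
phi = -(1.662 + 1.6734) = -3.3354
Step 2: Compute augmented objective.
t*f(x) = 9.28*3.91 = 36.2848
Total = 36.2848 - 3.3354 = 32.9494


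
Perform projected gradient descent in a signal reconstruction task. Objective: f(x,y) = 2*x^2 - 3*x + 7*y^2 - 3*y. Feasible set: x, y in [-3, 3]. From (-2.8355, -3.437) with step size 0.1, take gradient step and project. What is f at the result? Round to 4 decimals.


Step 1: Compute gradient at (-2.8355, -3.437).
grad_x = 2*2*-2.8355 - 3 = -14.342
grad_y = 2*7*-3.437 - 3 = -51.118
Step 2: Gradient step.
x_raw = -2.8355 - 0.1*-14.342 = -1.4013
y_raw = -3.437 - 0.1*-51.118 = 1.6748
Step 3: Project onto [-3, 3].
x_proj = clip(-1.4013) = -1.4013
y_proj = clip(1.6748) = 1.6748
Step 4: Evaluate f.
f(-1.4013, 1.6748) = 22.7415


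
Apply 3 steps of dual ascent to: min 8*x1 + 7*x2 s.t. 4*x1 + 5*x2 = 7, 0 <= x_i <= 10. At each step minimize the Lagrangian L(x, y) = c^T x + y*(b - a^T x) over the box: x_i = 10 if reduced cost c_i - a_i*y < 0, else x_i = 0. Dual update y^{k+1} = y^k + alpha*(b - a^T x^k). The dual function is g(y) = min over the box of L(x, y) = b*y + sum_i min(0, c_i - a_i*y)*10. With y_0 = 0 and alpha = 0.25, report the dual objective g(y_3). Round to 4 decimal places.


Dual ascent for LP: min 8*x1 + 7*x2, 4*x1 + 5*x2 = 7, 0 <= x_i <= 10
Step 1: y^k = 0.0, reduced costs: (8.0, 7.0)
  x^k = (0.0, 0.0), subgradient = b - a^T x = 7.0
  y^{k+1} = 0.0 + 0.25*7.0 = 1.75
Step 2: y^k = 1.75, reduced costs: (1.0, -1.75)
  x^k = (0.0, 10.0), subgradient = b - a^T x = -43.0
  y^{k+1} = 1.75 + 0.25*-43.0 = -9.0
Step 3: y^k = -9.0, reduced costs: (44.0, 52.0)
  x^k = (0.0, 0.0), subgradient = b - a^T x = 7.0
  y^{k+1} = -9.0 + 0.25*7.0 = -7.25
Dual objective at y_3 = -7.25: reduced costs (37.0, 43.25), box minimizer x = (0.0, 0.0)
g(y_3) = b*y + (c1 - a1*y)*x1 + (c2 - a2*y)*x2 = 7*(-7.25) + 37.0*0.0 + 43.25*0.0 = -50.75 + 0.0 + 0.0 = -50.75
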